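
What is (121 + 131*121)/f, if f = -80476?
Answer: -363/1829 ≈ -0.19847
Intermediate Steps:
(121 + 131*121)/f = (121 + 131*121)/(-80476) = (121 + 15851)*(-1/80476) = 15972*(-1/80476) = -363/1829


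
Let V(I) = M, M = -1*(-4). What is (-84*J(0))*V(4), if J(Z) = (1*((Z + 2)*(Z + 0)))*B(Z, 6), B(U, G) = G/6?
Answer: 0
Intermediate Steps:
M = 4
V(I) = 4
B(U, G) = G/6 (B(U, G) = G*(⅙) = G/6)
J(Z) = Z*(2 + Z) (J(Z) = (1*((Z + 2)*(Z + 0)))*((⅙)*6) = (1*((2 + Z)*Z))*1 = (1*(Z*(2 + Z)))*1 = (Z*(2 + Z))*1 = Z*(2 + Z))
(-84*J(0))*V(4) = -0*(2 + 0)*4 = -0*2*4 = -84*0*4 = 0*4 = 0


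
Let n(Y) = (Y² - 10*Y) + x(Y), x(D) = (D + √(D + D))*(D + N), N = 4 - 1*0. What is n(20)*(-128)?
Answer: -87040 - 6144*√10 ≈ -1.0647e+5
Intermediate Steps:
N = 4 (N = 4 + 0 = 4)
x(D) = (4 + D)*(D + √2*√D) (x(D) = (D + √(D + D))*(D + 4) = (D + √(2*D))*(4 + D) = (D + √2*√D)*(4 + D) = (4 + D)*(D + √2*√D))
n(Y) = -6*Y + 2*Y² + √2*Y^(3/2) + 4*√2*√Y (n(Y) = (Y² - 10*Y) + (Y² + 4*Y + √2*Y^(3/2) + 4*√2*√Y) = -6*Y + 2*Y² + √2*Y^(3/2) + 4*√2*√Y)
n(20)*(-128) = (-6*20 + 2*20² + √2*20^(3/2) + 4*√2*√20)*(-128) = (-120 + 2*400 + √2*(40*√5) + 4*√2*(2*√5))*(-128) = (-120 + 800 + 40*√10 + 8*√10)*(-128) = (680 + 48*√10)*(-128) = -87040 - 6144*√10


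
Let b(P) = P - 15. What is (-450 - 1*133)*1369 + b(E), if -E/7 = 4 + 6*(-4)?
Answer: -798002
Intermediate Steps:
E = 140 (E = -7*(4 + 6*(-4)) = -7*(4 - 24) = -7*(-20) = 140)
b(P) = -15 + P
(-450 - 1*133)*1369 + b(E) = (-450 - 1*133)*1369 + (-15 + 140) = (-450 - 133)*1369 + 125 = -583*1369 + 125 = -798127 + 125 = -798002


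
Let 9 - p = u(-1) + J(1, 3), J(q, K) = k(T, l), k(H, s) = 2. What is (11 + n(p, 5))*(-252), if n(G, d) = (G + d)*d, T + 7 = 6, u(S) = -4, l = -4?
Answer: -22932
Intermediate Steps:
T = -1 (T = -7 + 6 = -1)
J(q, K) = 2
p = 11 (p = 9 - (-4 + 2) = 9 - 1*(-2) = 9 + 2 = 11)
n(G, d) = d*(G + d)
(11 + n(p, 5))*(-252) = (11 + 5*(11 + 5))*(-252) = (11 + 5*16)*(-252) = (11 + 80)*(-252) = 91*(-252) = -22932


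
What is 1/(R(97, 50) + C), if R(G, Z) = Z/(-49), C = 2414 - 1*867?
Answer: 49/75753 ≈ 0.00064684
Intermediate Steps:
C = 1547 (C = 2414 - 867 = 1547)
R(G, Z) = -Z/49 (R(G, Z) = Z*(-1/49) = -Z/49)
1/(R(97, 50) + C) = 1/(-1/49*50 + 1547) = 1/(-50/49 + 1547) = 1/(75753/49) = 49/75753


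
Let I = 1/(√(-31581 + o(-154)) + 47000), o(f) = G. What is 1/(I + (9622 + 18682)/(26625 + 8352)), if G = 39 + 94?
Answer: 728991450400395528/589928138881064299 + 815593686*I*√7862/589928138881064299 ≈ 1.2357 + 1.2259e-7*I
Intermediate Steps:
G = 133
o(f) = 133
I = 1/(47000 + 2*I*√7862) (I = 1/(√(-31581 + 133) + 47000) = 1/(√(-31448) + 47000) = 1/(2*I*√7862 + 47000) = 1/(47000 + 2*I*√7862) ≈ 2.1276e-5 - 8.028e-8*I)
1/(I + (9622 + 18682)/(26625 + 8352)) = 1/((5875/276128931 - I*√7862/1104515724) + (9622 + 18682)/(26625 + 8352)) = 1/((5875/276128931 - I*√7862/1104515724) + 28304/34977) = 1/(868417639211/1073129068843 - I*√7862/1104515724)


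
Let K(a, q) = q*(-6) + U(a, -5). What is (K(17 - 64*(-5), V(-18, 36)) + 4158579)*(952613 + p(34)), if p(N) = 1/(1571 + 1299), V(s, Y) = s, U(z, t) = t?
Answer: 5684916861334051/1435 ≈ 3.9616e+12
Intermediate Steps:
K(a, q) = -5 - 6*q (K(a, q) = q*(-6) - 5 = -6*q - 5 = -5 - 6*q)
p(N) = 1/2870
(K(17 - 64*(-5), V(-18, 36)) + 4158579)*(952613 + p(34)) = ((-5 - 6*(-18)) + 4158579)*(952613 + 1/2870) = ((-5 + 108) + 4158579)*(2733999311/2870) = (103 + 4158579)*(2733999311/2870) = 4158682*(2733999311/2870) = 5684916861334051/1435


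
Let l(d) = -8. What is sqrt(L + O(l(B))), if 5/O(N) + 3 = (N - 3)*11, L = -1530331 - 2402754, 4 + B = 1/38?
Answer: I*sqrt(15118778895)/62 ≈ 1983.2*I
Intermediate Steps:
B = -151/38 (B = -4 + 1/38 = -151/38 ≈ -3.9737)
L = -3933085
O(N) = 5/(-36 + 11*N) (O(N) = 5/(-3 + (N - 3)*11) = 5/(-3 + (-3 + N)*11) = 5/(-3 + (-33 + 11*N)) = 5/(-36 + 11*N))
sqrt(L + O(l(B))) = sqrt(-3933085 + 5/(-36 + 11*(-8))) = sqrt(-3933085 + 5/(-36 - 88)) = sqrt(-3933085 + 5/(-124)) = sqrt(-3933085 + 5*(-1/124)) = sqrt(-3933085 - 5/124) = sqrt(-487702545/124) = I*sqrt(15118778895)/62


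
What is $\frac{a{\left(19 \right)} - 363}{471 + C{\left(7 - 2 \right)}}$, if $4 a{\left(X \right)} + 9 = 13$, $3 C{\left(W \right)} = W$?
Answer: $- \frac{543}{709} \approx -0.76587$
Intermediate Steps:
$C{\left(W \right)} = \frac{W}{3}$
$a{\left(X \right)} = 1$ ($a{\left(X \right)} = - \frac{9}{4} + \frac{1}{4} \cdot 13 = - \frac{9}{4} + \frac{13}{4} = 1$)
$\frac{a{\left(19 \right)} - 363}{471 + C{\left(7 - 2 \right)}} = \frac{1 - 363}{471 + \frac{7 - 2}{3}} = - \frac{362}{471 + \frac{1}{3} \cdot 5} = - \frac{362}{471 + \frac{5}{3}} = - \frac{362}{\frac{1418}{3}} = \left(-362\right) \frac{3}{1418} = - \frac{543}{709}$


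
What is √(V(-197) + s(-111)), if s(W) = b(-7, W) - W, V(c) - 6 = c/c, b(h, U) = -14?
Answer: 2*√26 ≈ 10.198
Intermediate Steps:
V(c) = 7 (V(c) = 6 + c/c = 6 + 1 = 7)
s(W) = -14 - W
√(V(-197) + s(-111)) = √(7 + (-14 - 1*(-111))) = √(7 + (-14 + 111)) = √(7 + 97) = √104 = 2*√26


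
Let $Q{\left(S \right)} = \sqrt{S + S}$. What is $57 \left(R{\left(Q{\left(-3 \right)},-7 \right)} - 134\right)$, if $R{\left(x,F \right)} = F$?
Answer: $-8037$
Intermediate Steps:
$Q{\left(S \right)} = \sqrt{2} \sqrt{S}$ ($Q{\left(S \right)} = \sqrt{2 S} = \sqrt{2} \sqrt{S}$)
$57 \left(R{\left(Q{\left(-3 \right)},-7 \right)} - 134\right) = 57 \left(-7 - 134\right) = 57 \left(-141\right) = -8037$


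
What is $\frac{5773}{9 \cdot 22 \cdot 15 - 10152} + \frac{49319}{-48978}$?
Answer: $- \frac{1965923}{1085679} \approx -1.8108$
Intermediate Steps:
$\frac{5773}{9 \cdot 22 \cdot 15 - 10152} + \frac{49319}{-48978} = \frac{5773}{198 \cdot 15 - 10152} + 49319 \left(- \frac{1}{48978}\right) = \frac{5773}{2970 - 10152} - \frac{49319}{48978} = \frac{5773}{-7182} - \frac{49319}{48978} = 5773 \left(- \frac{1}{7182}\right) - \frac{49319}{48978} = - \frac{5773}{7182} - \frac{49319}{48978} = - \frac{1965923}{1085679}$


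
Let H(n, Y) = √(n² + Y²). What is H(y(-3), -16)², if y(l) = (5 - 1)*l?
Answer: 400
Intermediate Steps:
y(l) = 4*l
H(n, Y) = √(Y² + n²)
H(y(-3), -16)² = (√((-16)² + (4*(-3))²))² = (√(256 + (-12)²))² = (√(256 + 144))² = (√400)² = 20² = 400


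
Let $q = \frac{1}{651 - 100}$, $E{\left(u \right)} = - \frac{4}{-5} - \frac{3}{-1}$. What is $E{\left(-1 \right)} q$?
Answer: $\frac{1}{145} \approx 0.0068966$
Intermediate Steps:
$E{\left(u \right)} = \frac{19}{5}$ ($E{\left(u \right)} = \left(-4\right) \left(- \frac{1}{5}\right) - -3 = \frac{4}{5} + 3 = \frac{19}{5}$)
$q = \frac{1}{551} \approx 0.0018149$
$E{\left(-1 \right)} q = \frac{19}{5} \cdot \frac{1}{551} = \frac{1}{145}$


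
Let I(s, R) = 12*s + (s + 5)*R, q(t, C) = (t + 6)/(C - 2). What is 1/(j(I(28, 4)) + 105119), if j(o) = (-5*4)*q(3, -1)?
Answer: 1/105179 ≈ 9.5076e-6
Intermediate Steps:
q(t, C) = (6 + t)/(-2 + C)
I(s, R) = 12*s + R*(5 + s) (I(s, R) = 12*s + (5 + s)*R = 12*s + R*(5 + s))
j(o) = 60 (j(o) = (-5*4)*((6 + 3)/(-2 - 1)) = -20*9/(-3) = -(-20)*9/3 = -20*(-3) = 60)
1/(j(I(28, 4)) + 105119) = 1/(60 + 105119) = 1/105179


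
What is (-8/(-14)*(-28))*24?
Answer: -384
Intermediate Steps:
(-8/(-14)*(-28))*24 = (-8*(-1)/14*(-28))*24 = (-1*(-4/7)*(-28))*24 = ((4/7)*(-28))*24 = -16*24 = -384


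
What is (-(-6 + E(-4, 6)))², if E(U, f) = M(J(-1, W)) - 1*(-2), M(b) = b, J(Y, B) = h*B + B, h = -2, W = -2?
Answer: 4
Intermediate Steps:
J(Y, B) = -B (J(Y, B) = -2*B + B = -B)
E(U, f) = 4 (E(U, f) = -1*(-2) - 1*(-2) = 2 + 2 = 4)
(-(-6 + E(-4, 6)))² = (-(-6 + 4))² = (-1*(-2))² = 2² = 4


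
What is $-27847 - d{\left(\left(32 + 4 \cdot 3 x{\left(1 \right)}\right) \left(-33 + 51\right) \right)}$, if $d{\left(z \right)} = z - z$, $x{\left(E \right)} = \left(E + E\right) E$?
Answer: $-27847$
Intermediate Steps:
$x{\left(E \right)} = 2 E^{2}$ ($x{\left(E \right)} = 2 E E = 2 E^{2}$)
$d{\left(z \right)} = 0$
$-27847 - d{\left(\left(32 + 4 \cdot 3 x{\left(1 \right)}\right) \left(-33 + 51\right) \right)} = -27847 - 0 = -27847 + 0 = -27847$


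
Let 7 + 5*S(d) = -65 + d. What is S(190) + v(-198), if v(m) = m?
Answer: -872/5 ≈ -174.40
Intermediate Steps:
S(d) = -72/5 + d/5 (S(d) = -7/5 + (-65 + d)/5 = -7/5 + (-13 + d/5) = -72/5 + d/5)
S(190) + v(-198) = (-72/5 + (⅕)*190) - 198 = (-72/5 + 38) - 198 = 118/5 - 198 = -872/5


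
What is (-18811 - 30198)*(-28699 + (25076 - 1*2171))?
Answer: 283958146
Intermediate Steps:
(-18811 - 30198)*(-28699 + (25076 - 1*2171)) = -49009*(-28699 + (25076 - 2171)) = -49009*(-28699 + 22905) = -49009*(-5794) = 283958146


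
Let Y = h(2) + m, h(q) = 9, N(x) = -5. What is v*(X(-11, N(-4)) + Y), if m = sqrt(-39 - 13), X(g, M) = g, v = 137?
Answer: -274 + 274*I*sqrt(13) ≈ -274.0 + 987.92*I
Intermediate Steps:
m = 2*I*sqrt(13) (m = sqrt(-52) = 2*I*sqrt(13) ≈ 7.2111*I)
Y = 9 + 2*I*sqrt(13) ≈ 9.0 + 7.2111*I
v*(X(-11, N(-4)) + Y) = 137*(-11 + (9 + 2*I*sqrt(13))) = 137*(-2 + 2*I*sqrt(13)) = -274 + 274*I*sqrt(13)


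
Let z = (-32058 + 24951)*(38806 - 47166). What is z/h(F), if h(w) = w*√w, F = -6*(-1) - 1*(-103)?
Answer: 59414520*√109/11881 ≈ 52210.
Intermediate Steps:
F = 109 (F = 6 + 103 = 109)
h(w) = w^(3/2)
z = 59414520 (z = -7107*(-8360) = 59414520)
z/h(F) = 59414520/(109^(3/2)) = 59414520/((109*√109)) = 59414520*(√109/11881) = 59414520*√109/11881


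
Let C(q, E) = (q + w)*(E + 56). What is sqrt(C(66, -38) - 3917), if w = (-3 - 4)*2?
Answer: I*sqrt(2981) ≈ 54.599*I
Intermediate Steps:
w = -14 (w = -7*2 = -14)
C(q, E) = (-14 + q)*(56 + E) (C(q, E) = (q - 14)*(E + 56) = (-14 + q)*(56 + E))
sqrt(C(66, -38) - 3917) = sqrt((-784 - 14*(-38) + 56*66 - 38*66) - 3917) = sqrt((-784 + 532 + 3696 - 2508) - 3917) = sqrt(936 - 3917) = sqrt(-2981) = I*sqrt(2981)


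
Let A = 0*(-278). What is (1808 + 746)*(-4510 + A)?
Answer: -11518540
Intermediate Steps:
A = 0
(1808 + 746)*(-4510 + A) = (1808 + 746)*(-4510 + 0) = 2554*(-4510) = -11518540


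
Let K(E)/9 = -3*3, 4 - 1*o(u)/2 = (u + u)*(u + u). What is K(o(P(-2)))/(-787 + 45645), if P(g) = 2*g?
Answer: -81/44858 ≈ -0.0018057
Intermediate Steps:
o(u) = 8 - 8*u**2 (o(u) = 8 - 2*(u + u)*(u + u) = 8 - 2*2*u*2*u = 8 - 8*u**2)
K(E) = -81 (K(E) = 9*(-3*3) = 9*(-9) = -81)
K(o(P(-2)))/(-787 + 45645) = -81/(-787 + 45645) = -81/44858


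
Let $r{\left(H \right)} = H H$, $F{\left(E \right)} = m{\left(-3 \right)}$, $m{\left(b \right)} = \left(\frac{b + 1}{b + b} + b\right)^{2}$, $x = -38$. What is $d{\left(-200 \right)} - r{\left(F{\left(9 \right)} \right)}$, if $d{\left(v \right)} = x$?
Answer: $- \frac{7174}{81} \approx -88.568$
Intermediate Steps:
$d{\left(v \right)} = -38$
$m{\left(b \right)} = \left(b + \frac{1 + b}{2 b}\right)^{2}$ ($m{\left(b \right)} = \left(\frac{1 + b}{2 b} + b\right)^{2} = \left(b + \frac{1 + b}{2 b}\right)^{2}$)
$F{\left(E \right)} = \frac{64}{9}$ ($F{\left(E \right)} = \frac{\left(1 - 3 + 2 \left(-3\right)^{2}\right)^{2}}{4 \cdot 9} = \frac{1}{4} \cdot \frac{1}{9} \left(1 - 3 + 2 \cdot 9\right)^{2} = \frac{1}{4} \cdot \frac{1}{9} \left(1 - 3 + 18\right)^{2} = \frac{1}{4} \cdot \frac{1}{9} \cdot 16^{2} = \frac{1}{4} \cdot \frac{1}{9} \cdot 256 = \frac{64}{9}$)
$r{\left(H \right)} = H^{2}$
$d{\left(-200 \right)} - r{\left(F{\left(9 \right)} \right)} = -38 - \left(\frac{64}{9}\right)^{2} = -38 - \frac{4096}{81} = - \frac{7174}{81}$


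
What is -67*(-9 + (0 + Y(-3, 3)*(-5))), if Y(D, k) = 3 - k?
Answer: 603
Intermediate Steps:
-67*(-9 + (0 + Y(-3, 3)*(-5))) = -67*(-9 + (0 + (3 - 1*3)*(-5))) = -67*(-9 + (0 + (3 - 3)*(-5))) = -67*(-9 + (0 + 0*(-5))) = -67*(-9 + (0 + 0)) = -67*(-9 + 0) = -67*(-9) = 603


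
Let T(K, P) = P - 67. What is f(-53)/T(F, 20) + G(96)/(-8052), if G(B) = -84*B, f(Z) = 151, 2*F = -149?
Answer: -69737/31537 ≈ -2.2113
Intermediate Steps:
F = -149/2 (F = (½)*(-149) = -149/2 ≈ -74.500)
T(K, P) = -67 + P
f(-53)/T(F, 20) + G(96)/(-8052) = 151/(-67 + 20) - 84*96/(-8052) = 151/(-47) - 8064*(-1/8052) = 151*(-1/47) + 672/671 = -151/47 + 672/671 = -69737/31537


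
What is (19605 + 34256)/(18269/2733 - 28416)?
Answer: -147202113/77642659 ≈ -1.8959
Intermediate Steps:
(19605 + 34256)/(18269/2733 - 28416) = 53861/(18269*(1/2733) - 28416) = 53861/(18269/2733 - 28416) = 53861/(-77642659/2733) = 53861*(-2733/77642659) = -147202113/77642659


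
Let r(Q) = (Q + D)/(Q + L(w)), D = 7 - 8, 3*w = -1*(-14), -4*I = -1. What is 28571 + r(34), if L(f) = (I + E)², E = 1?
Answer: 16257427/569 ≈ 28572.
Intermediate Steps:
I = ¼ (I = -¼*(-1) = ¼ ≈ 0.25000)
w = 14/3 (w = (-1*(-14))/3 = (⅓)*14 = 14/3 ≈ 4.6667)
L(f) = 25/16 (L(f) = (¼ + 1)² = (5/4)² = 25/16)
D = -1
r(Q) = (-1 + Q)/(25/16 + Q) (r(Q) = (Q - 1)/(Q + 25/16) = (-1 + Q)/(25/16 + Q))
28571 + r(34) = 28571 + 16*(-1 + 34)/(25 + 16*34) = 28571 + 16*33/(25 + 544) = 28571 + 16*33/569 = 28571 + 16*(1/569)*33 = 28571 + 528/569 = 16257427/569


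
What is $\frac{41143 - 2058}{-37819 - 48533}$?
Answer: $- \frac{39085}{86352} \approx -0.45262$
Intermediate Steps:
$\frac{41143 - 2058}{-37819 - 48533} = \frac{41143 - 2058}{-86352} = 39085 \left(- \frac{1}{86352}\right) = - \frac{39085}{86352}$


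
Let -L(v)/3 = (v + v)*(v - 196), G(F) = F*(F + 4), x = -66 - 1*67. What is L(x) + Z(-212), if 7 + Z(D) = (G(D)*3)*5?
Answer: 398891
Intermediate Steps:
x = -133 (x = -66 - 67 = -133)
G(F) = F*(4 + F)
L(v) = -6*v*(-196 + v) (L(v) = -3*(v + v)*(v - 196) = -3*2*v*(-196 + v) = -6*v*(-196 + v))
Z(D) = -7 + 15*D*(4 + D) (Z(D) = -7 + ((D*(4 + D))*3)*5 = -7 + (3*D*(4 + D))*5 = -7 + 15*D*(4 + D))
L(x) + Z(-212) = 6*(-133)*(196 - 1*(-133)) + (-7 + 15*(-212)*(4 - 212)) = 6*(-133)*(196 + 133) + (-7 + 15*(-212)*(-208)) = 6*(-133)*329 + (-7 + 661440) = -262542 + 661433 = 398891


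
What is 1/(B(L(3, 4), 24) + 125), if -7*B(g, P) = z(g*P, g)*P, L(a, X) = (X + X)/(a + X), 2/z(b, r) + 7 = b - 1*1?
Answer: 17/2119 ≈ 0.0080227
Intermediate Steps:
z(b, r) = 2/(-8 + b) (z(b, r) = 2/(-7 + (b - 1*1)) = 2/(-7 + (b - 1)) = 2/(-7 + (-1 + b)) = 2/(-8 + b))
L(a, X) = 2*X/(X + a) (L(a, X) = (2*X)/(X + a) = 2*X/(X + a))
B(g, P) = -2*P/(7*(-8 + P*g)) (B(g, P) = -2/(-8 + g*P)*P/7 = -2/(-8 + P*g)*P/7 = -2*P/(7*(-8 + P*g)))
1/(B(L(3, 4), 24) + 125) = 1/(-2*24/(-56 + 7*24*(2*4/(4 + 3))) + 125) = 1/(-2*24/(-56 + 7*24*(2*4/7)) + 125) = 1/(-2*24/(-56 + 7*24*(2*4*(1/7))) + 125) = 1/(-2*24/(-56 + 7*24*(8/7)) + 125) = 1/(-2*24/(-56 + 192) + 125) = 1/(-2*24/136 + 125) = 1/(-2*24*1/136 + 125) = 1/(-6/17 + 125) = 1/(2119/17) = 17/2119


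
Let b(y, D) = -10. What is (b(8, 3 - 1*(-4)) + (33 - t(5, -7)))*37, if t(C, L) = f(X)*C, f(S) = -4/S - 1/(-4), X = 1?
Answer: 6179/4 ≈ 1544.8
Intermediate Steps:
f(S) = ¼ - 4/S (f(S) = -4/S - 1*(-¼) = -4/S + ¼ = ¼ - 4/S)
t(C, L) = -15*C/4 (t(C, L) = ((¼)*(-16 + 1)/1)*C = ((¼)*1*(-15))*C = -15*C/4)
(b(8, 3 - 1*(-4)) + (33 - t(5, -7)))*37 = (-10 + (33 - (-15)*5/4))*37 = (-10 + (33 - 1*(-75/4)))*37 = (-10 + (33 + 75/4))*37 = (-10 + 207/4)*37 = (167/4)*37 = 6179/4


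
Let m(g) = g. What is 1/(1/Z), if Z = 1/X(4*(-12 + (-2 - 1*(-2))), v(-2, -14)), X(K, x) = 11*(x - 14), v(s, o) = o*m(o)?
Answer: 1/2002 ≈ 0.00049950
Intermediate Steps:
v(s, o) = o² (v(s, o) = o*o = o²)
X(K, x) = -154 + 11*x (X(K, x) = 11*(-14 + x) = -154 + 11*x)
Z = 1/2002 (Z = 1/(-154 + 11*(-14)²) = 1/(-154 + 11*196) = 1/(-154 + 2156) = 1/2002 ≈ 0.00049950)
1/(1/Z) = 1/(1/(1/2002)) = 1/2002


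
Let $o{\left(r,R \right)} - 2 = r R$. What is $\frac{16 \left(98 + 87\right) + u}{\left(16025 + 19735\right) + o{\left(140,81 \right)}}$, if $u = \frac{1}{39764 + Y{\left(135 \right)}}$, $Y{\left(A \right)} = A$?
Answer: $\frac{118101041}{1879322698} \approx 0.062842$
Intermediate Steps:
$o{\left(r,R \right)} = 2 + R r$ ($o{\left(r,R \right)} = 2 + r R = 2 + R r$)
$u = \frac{1}{39899}$ ($u = \frac{1}{39764 + 135} = \frac{1}{39899} \approx 2.5063 \cdot 10^{-5}$)
$\frac{16 \left(98 + 87\right) + u}{\left(16025 + 19735\right) + o{\left(140,81 \right)}} = \frac{16 \left(98 + 87\right) + \frac{1}{39899}}{\left(16025 + 19735\right) + \left(2 + 81 \cdot 140\right)} = \frac{16 \cdot 185 + \frac{1}{39899}}{35760 + \left(2 + 11340\right)} = \frac{2960 + \frac{1}{39899}}{35760 + 11342} = \frac{118101041}{39899 \cdot 47102} = \frac{118101041}{39899} \cdot \frac{1}{47102} = \frac{118101041}{1879322698}$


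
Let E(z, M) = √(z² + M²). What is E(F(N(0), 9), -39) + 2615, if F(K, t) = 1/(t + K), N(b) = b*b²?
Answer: 2615 + √123202/9 ≈ 2654.0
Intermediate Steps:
N(b) = b³
F(K, t) = 1/(K + t)
E(z, M) = √(M² + z²)
E(F(N(0), 9), -39) + 2615 = √((-39)² + (1/(0³ + 9))²) + 2615 = √(1521 + (1/(0 + 9))²) + 2615 = √(1521 + (1/9)²) + 2615 = √(1521 + (⅑)²) + 2615 = √(1521 + 1/81) + 2615 = √(123202/81) + 2615 = √123202/9 + 2615 = 2615 + √123202/9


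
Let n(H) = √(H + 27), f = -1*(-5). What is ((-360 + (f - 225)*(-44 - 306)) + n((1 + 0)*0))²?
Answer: 5873689627 + 459840*√3 ≈ 5.8745e+9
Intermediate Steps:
f = 5
n(H) = √(27 + H)
((-360 + (f - 225)*(-44 - 306)) + n((1 + 0)*0))² = ((-360 + (5 - 225)*(-44 - 306)) + √(27 + (1 + 0)*0))² = ((-360 - 220*(-350)) + √(27 + 1*0))² = ((-360 + 77000) + √(27 + 0))² = (76640 + √27)² = (76640 + 3*√3)²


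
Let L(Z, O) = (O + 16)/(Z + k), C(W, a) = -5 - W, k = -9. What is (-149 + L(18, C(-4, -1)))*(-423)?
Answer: 62322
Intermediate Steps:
L(Z, O) = (16 + O)/(-9 + Z) (L(Z, O) = (O + 16)/(Z - 9) = (16 + O)/(-9 + Z))
(-149 + L(18, C(-4, -1)))*(-423) = (-149 + (16 + (-5 - 1*(-4)))/(-9 + 18))*(-423) = (-149 + (16 + (-5 + 4))/9)*(-423) = (-149 + (16 - 1)/9)*(-423) = (-149 + (⅑)*15)*(-423) = (-149 + 5/3)*(-423) = -442/3*(-423) = 62322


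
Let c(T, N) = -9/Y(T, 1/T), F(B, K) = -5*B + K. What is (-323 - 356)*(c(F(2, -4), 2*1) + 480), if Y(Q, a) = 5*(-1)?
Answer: -1635711/5 ≈ -3.2714e+5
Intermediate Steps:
F(B, K) = K - 5*B
Y(Q, a) = -5
c(T, N) = 9/5 (c(T, N) = -9/(-5) = -9*(-⅕) = 9/5)
(-323 - 356)*(c(F(2, -4), 2*1) + 480) = (-323 - 356)*(9/5 + 480) = -679*2409/5 = -1635711/5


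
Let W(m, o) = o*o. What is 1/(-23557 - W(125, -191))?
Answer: -1/60038 ≈ -1.6656e-5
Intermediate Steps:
W(m, o) = o²
1/(-23557 - W(125, -191)) = 1/(-23557 - 1*(-191)²) = 1/(-23557 - 1*36481) = 1/(-23557 - 36481) = 1/(-60038) = -1/60038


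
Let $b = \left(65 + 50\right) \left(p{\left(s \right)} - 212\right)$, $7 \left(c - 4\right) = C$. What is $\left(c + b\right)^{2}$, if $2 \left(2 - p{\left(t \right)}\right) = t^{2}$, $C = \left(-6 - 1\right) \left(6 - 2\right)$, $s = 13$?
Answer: $\frac{4588030225}{4} \approx 1.147 \cdot 10^{9}$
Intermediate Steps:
$C = -28$ ($C = - 7 \left(6 - 2\right) = \left(-7\right) 4 = -28$)
$p{\left(t \right)} = 2 - \frac{t^{2}}{2}$
$c = 0$ ($c = 4 + \frac{1}{7} \left(-28\right) = 4 - 4 = 0$)
$b = - \frac{67735}{2}$ ($b = \left(65 + 50\right) \left(\left(2 - \frac{13^{2}}{2}\right) - 212\right) = 115 \left(\left(2 - \frac{169}{2}\right) - 212\right) = 115 \left(- \frac{165}{2} - 212\right) = 115 \left(- \frac{589}{2}\right) = - \frac{67735}{2} \approx -33868.0$)
$\left(c + b\right)^{2} = \left(0 - \frac{67735}{2}\right)^{2} = \left(- \frac{67735}{2}\right)^{2} = \frac{4588030225}{4}$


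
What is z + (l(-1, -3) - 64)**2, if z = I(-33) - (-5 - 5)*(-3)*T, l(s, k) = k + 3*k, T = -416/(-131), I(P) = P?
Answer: 739853/131 ≈ 5647.7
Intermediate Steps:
T = 416/131 (T = -416*(-1/131) = 416/131 ≈ 3.1756)
l(s, k) = 4*k
z = -16803/131 (z = -33 - (-5 - 5)*(-3)*416/131 = -33 - (-10*(-3))*416/131 = -33 - 30*416/131 = -33 - 1*12480/131 = -33 - 12480/131 = -16803/131 ≈ -128.27)
z + (l(-1, -3) - 64)**2 = -16803/131 + (4*(-3) - 64)**2 = -16803/131 + (-12 - 64)**2 = -16803/131 + (-76)**2 = -16803/131 + 5776 = 739853/131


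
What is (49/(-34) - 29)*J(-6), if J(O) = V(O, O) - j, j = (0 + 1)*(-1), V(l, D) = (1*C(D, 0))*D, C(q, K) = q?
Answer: -38295/34 ≈ -1126.3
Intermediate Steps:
V(l, D) = D**2 (V(l, D) = (1*D)*D = D*D = D**2)
j = -1 (j = 1*(-1) = -1)
J(O) = 1 + O**2 (J(O) = O**2 - 1*(-1) = O**2 + 1 = 1 + O**2)
(49/(-34) - 29)*J(-6) = (49/(-34) - 29)*(1 + (-6)**2) = (49*(-1/34) - 29)*(1 + 36) = (-49/34 - 29)*37 = -1035/34*37 = -38295/34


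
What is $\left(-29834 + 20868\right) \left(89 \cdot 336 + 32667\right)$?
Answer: $-561011586$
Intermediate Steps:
$\left(-29834 + 20868\right) \left(89 \cdot 336 + 32667\right) = - 8966 \left(29904 + 32667\right) = \left(-8966\right) 62571 = -561011586$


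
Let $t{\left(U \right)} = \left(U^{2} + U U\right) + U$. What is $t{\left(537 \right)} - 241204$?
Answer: $336071$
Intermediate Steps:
$t{\left(U \right)} = U + 2 U^{2}$ ($t{\left(U \right)} = \left(U^{2} + U^{2}\right) + U = 2 U^{2} + U = U + 2 U^{2}$)
$t{\left(537 \right)} - 241204 = 537 \left(1 + 2 \cdot 537\right) - 241204 = 537 \left(1 + 1074\right) - 241204 = 537 \cdot 1075 - 241204 = 577275 - 241204 = 336071$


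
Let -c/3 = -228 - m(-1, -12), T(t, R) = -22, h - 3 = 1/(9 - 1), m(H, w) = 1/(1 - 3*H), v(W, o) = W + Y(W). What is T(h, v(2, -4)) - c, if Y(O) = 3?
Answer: -2827/4 ≈ -706.75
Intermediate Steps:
v(W, o) = 3 + W (v(W, o) = W + 3 = 3 + W)
h = 25/8 (h = 3 + 1/(9 - 1) = 3 + 1/8 = 3 + ⅛ = 25/8 ≈ 3.1250)
c = 2739/4 (c = -3*(-228 - (-1)/(-1 + 3*(-1))) = -3*(-228 - (-1)/(-1 - 3)) = -3*(-228 - (-1)/(-4)) = -3*(-228 - (-1)*(-1)/4) = -3*(-228 - 1*¼) = -3*(-228 - ¼) = -3*(-913/4) = 2739/4 ≈ 684.75)
T(h, v(2, -4)) - c = -22 - 1*2739/4 = -22 - 2739/4 = -2827/4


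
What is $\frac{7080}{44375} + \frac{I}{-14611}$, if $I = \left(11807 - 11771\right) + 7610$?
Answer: $- \frac{47169074}{129672625} \approx -0.36376$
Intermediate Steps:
$I = 7646$ ($I = 36 + 7610 = 7646$)
$\frac{7080}{44375} + \frac{I}{-14611} = \frac{7080}{44375} + \frac{7646}{-14611} = 7080 \cdot \frac{1}{44375} + 7646 \left(- \frac{1}{14611}\right) = \frac{1416}{8875} - \frac{7646}{14611} = - \frac{47169074}{129672625}$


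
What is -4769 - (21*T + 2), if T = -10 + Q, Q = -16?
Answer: -4225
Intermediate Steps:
T = -26 (T = -10 - 16 = -26)
-4769 - (21*T + 2) = -4769 - (21*(-26) + 2) = -4769 - (-546 + 2) = -4769 - 1*(-544) = -4769 + 544 = -4225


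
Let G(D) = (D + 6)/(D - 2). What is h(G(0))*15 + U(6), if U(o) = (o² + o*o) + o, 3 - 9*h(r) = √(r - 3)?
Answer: 83 - 5*I*√6/3 ≈ 83.0 - 4.0825*I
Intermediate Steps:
G(D) = (6 + D)/(-2 + D)
h(r) = ⅓ - √(-3 + r)/9 (h(r) = ⅓ - √(r - 3)/9 = ⅓ - √(-3 + r)/9)
U(o) = o + 2*o² (U(o) = (o² + o²) + o = 2*o² + o = o + 2*o²)
h(G(0))*15 + U(6) = (⅓ - √(-3 + (6 + 0)/(-2 + 0))/9)*15 + 6*(1 + 2*6) = (⅓ - √(-3 + 6/(-2))/9)*15 + 6*(1 + 12) = (⅓ - √(-3 - ½*6)/9)*15 + 6*13 = (⅓ - √(-3 - 3)/9)*15 + 78 = (⅓ - I*√6/9)*15 + 78 = (5 - 5*I*√6/3) + 78 = 83 - 5*I*√6/3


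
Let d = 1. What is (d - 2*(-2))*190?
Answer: 950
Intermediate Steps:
(d - 2*(-2))*190 = (1 - 2*(-2))*190 = (1 + 4)*190 = 5*190 = 950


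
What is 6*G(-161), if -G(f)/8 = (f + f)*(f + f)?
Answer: -4976832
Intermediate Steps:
G(f) = -32*f² (G(f) = -8*(f + f)*(f + f) = -8*2*f*2*f = -32*f²)
6*G(-161) = 6*(-32*(-161)²) = 6*(-32*25921) = 6*(-829472) = -4976832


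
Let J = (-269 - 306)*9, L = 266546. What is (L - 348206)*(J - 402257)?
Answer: 33270897120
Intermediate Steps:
J = -5175 (J = -575*9 = -5175)
(L - 348206)*(J - 402257) = (266546 - 348206)*(-5175 - 402257) = -81660*(-407432) = 33270897120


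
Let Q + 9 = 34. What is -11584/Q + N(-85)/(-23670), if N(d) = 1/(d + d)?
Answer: -1864514303/4023900 ≈ -463.36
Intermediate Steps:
Q = 25 (Q = -9 + 34 = 25)
N(d) = 1/(2*d)
-11584/Q + N(-85)/(-23670) = -11584/25 + ((1/2)/(-85))/(-23670) = -11584*1/25 + ((1/2)*(-1/85))*(-1/23670) = -11584/25 - 1/170*(-1/23670) = -11584/25 + 1/4023900 = -1864514303/4023900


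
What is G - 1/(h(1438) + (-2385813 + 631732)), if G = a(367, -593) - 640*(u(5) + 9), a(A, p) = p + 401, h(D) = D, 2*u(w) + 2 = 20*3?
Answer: -42960785215/1752643 ≈ -24512.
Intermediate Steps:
u(w) = 29 (u(w) = -1 + (20*3)/2 = -1 + (1/2)*60 = -1 + 30 = 29)
a(A, p) = 401 + p
G = -24512 (G = (401 - 593) - 640*(29 + 9) = -192 - 640*38 = -192 - 24320 = -24512)
G - 1/(h(1438) + (-2385813 + 631732)) = -24512 - 1/(1438 + (-2385813 + 631732)) = -24512 - 1/(1438 - 1754081) = -24512 - 1/(-1752643) = -24512 - 1*(-1/1752643) = -24512 + 1/1752643 = -42960785215/1752643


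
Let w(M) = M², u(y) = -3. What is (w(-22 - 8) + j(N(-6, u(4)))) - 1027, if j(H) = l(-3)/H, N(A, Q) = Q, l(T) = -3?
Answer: -126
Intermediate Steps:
j(H) = -3/H
(w(-22 - 8) + j(N(-6, u(4)))) - 1027 = ((-22 - 8)² - 3/(-3)) - 1027 = ((-30)² - 3*(-⅓)) - 1027 = (900 + 1) - 1027 = 901 - 1027 = -126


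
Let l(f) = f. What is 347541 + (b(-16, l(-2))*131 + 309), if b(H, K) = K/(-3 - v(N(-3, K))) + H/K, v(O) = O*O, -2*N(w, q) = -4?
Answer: 2442548/7 ≈ 3.4894e+5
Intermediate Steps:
N(w, q) = 2 (N(w, q) = -½*(-4) = 2)
v(O) = O²
b(H, K) = -K/7 + H/K (b(H, K) = K/(-3 - 1*2²) + H/K = K/(-3 - 1*4) + H/K = K/(-3 - 4) + H/K = K/(-7) + H/K = K*(-⅐) + H/K = -K/7 + H/K)
347541 + (b(-16, l(-2))*131 + 309) = 347541 + ((-⅐*(-2) - 16/(-2))*131 + 309) = 347541 + ((2/7 - 16*(-½))*131 + 309) = 347541 + ((2/7 + 8)*131 + 309) = 347541 + ((58/7)*131 + 309) = 347541 + (7598/7 + 309) = 347541 + 9761/7 = 2442548/7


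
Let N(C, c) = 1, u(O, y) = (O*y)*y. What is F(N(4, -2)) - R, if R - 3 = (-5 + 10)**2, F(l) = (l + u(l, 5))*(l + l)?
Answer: 24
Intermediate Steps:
u(O, y) = O*y**2
F(l) = 52*l**2 (F(l) = (l + l*5**2)*(l + l) = (l + l*25)*(2*l) = (l + 25*l)*(2*l) = (26*l)*(2*l) = 52*l**2)
R = 28 (R = 3 + (-5 + 10)**2 = 3 + 5**2 = 3 + 25 = 28)
F(N(4, -2)) - R = 52*1**2 - 1*28 = 52*1 - 28 = 52 - 28 = 24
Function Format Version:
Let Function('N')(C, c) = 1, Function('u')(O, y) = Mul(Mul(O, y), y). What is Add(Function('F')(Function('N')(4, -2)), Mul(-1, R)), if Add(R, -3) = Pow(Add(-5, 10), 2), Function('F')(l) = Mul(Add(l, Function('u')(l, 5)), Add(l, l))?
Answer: 24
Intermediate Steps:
Function('u')(O, y) = Mul(O, Pow(y, 2))
Function('F')(l) = Mul(52, Pow(l, 2)) (Function('F')(l) = Mul(Add(l, Mul(l, Pow(5, 2))), Add(l, l)) = Mul(Add(l, Mul(l, 25)), Mul(2, l)) = Mul(Add(l, Mul(25, l)), Mul(2, l)) = Mul(Mul(26, l), Mul(2, l)) = Mul(52, Pow(l, 2)))
R = 28 (R = Add(3, Pow(Add(-5, 10), 2)) = Add(3, Pow(5, 2)) = Add(3, 25) = 28)
Add(Function('F')(Function('N')(4, -2)), Mul(-1, R)) = Add(Mul(52, Pow(1, 2)), Mul(-1, 28)) = Add(Mul(52, 1), -28) = Add(52, -28) = 24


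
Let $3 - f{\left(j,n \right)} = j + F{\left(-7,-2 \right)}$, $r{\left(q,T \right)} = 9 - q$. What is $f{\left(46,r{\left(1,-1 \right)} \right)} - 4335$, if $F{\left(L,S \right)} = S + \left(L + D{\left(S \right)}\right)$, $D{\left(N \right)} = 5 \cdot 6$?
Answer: $-4399$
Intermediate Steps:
$D{\left(N \right)} = 30$
$F{\left(L,S \right)} = 30 + L + S$ ($F{\left(L,S \right)} = S + \left(L + 30\right) = S + \left(30 + L\right) = 30 + L + S$)
$f{\left(j,n \right)} = -18 - j$ ($f{\left(j,n \right)} = 3 - \left(j - -21\right) = 3 - \left(j + 21\right) = 3 - \left(21 + j\right) = -18 - j$)
$f{\left(46,r{\left(1,-1 \right)} \right)} - 4335 = \left(-18 - 46\right) - 4335 = -64 - 4335 = -4399$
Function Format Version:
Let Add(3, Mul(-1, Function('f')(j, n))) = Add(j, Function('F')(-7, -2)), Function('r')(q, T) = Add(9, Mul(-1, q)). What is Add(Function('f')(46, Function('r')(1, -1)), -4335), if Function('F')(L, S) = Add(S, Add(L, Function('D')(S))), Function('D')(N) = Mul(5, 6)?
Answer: -4399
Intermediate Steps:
Function('D')(N) = 30
Function('F')(L, S) = Add(30, L, S) (Function('F')(L, S) = Add(S, Add(L, 30)) = Add(S, Add(30, L)) = Add(30, L, S))
Function('f')(j, n) = Add(-18, Mul(-1, j)) (Function('f')(j, n) = Add(3, Mul(-1, Add(j, Add(30, -7, -2)))) = Add(3, Mul(-1, Add(j, 21))) = Add(3, Mul(-1, Add(21, j))) = Add(3, Add(-21, Mul(-1, j))) = Add(-18, Mul(-1, j)))
Add(Function('f')(46, Function('r')(1, -1)), -4335) = Add(Add(-18, Mul(-1, 46)), -4335) = Add(Add(-18, -46), -4335) = Add(-64, -4335) = -4399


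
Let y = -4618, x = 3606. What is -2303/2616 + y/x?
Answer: -1132517/524072 ≈ -2.1610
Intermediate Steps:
-2303/2616 + y/x = -2303/2616 - 4618/3606 = -2303*1/2616 - 4618*1/3606 = -2303/2616 - 2309/1803 = -1132517/524072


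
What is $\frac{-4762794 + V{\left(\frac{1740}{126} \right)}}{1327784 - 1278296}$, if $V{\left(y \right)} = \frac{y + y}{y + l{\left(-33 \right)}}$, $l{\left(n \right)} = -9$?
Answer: $- \frac{240520807}{2499144} \approx -96.241$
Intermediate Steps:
$V{\left(y \right)} = \frac{2 y}{-9 + y}$ ($V{\left(y \right)} = \frac{y + y}{y - 9} = \frac{2 y}{-9 + y}$)
$\frac{-4762794 + V{\left(\frac{1740}{126} \right)}}{1327784 - 1278296} = \frac{-4762794 + \frac{2 \cdot \frac{1740}{126}}{-9 + \frac{1740}{126}}}{1327784 - 1278296} = \frac{-4762794 + \frac{2 \cdot 1740 \cdot \frac{1}{126}}{-9 + 1740 \cdot \frac{1}{126}}}{49488} = \left(-4762794 + 2 \cdot \frac{290}{21} \frac{1}{-9 + \frac{290}{21}}\right) \frac{1}{49488} = \left(-4762794 + 2 \cdot \frac{290}{21} \frac{1}{\frac{101}{21}}\right) \frac{1}{49488} = \left(-4762794 + 2 \cdot \frac{290}{21} \cdot \frac{21}{101}\right) \frac{1}{49488} = \left(-4762794 + \frac{580}{101}\right) \frac{1}{49488} = \left(- \frac{481041614}{101}\right) \frac{1}{49488} = - \frac{240520807}{2499144}$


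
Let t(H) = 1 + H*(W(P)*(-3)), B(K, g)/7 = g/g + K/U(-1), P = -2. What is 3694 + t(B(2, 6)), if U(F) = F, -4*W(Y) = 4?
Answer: 3674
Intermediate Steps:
W(Y) = -1 (W(Y) = -¼*4 = -1)
B(K, g) = 7 - 7*K (B(K, g) = 7*(g/g + K/(-1)) = 7*(1 + K*(-1)) = 7*(1 - K) = 7 - 7*K)
t(H) = 1 + 3*H (t(H) = 1 + H*(-1*(-3)) = 1 + H*3 = 1 + 3*H)
3694 + t(B(2, 6)) = 3694 + (1 + 3*(7 - 7*2)) = 3694 + (1 + 3*(7 - 14)) = 3694 + (1 + 3*(-7)) = 3694 + (1 - 21) = 3694 - 20 = 3674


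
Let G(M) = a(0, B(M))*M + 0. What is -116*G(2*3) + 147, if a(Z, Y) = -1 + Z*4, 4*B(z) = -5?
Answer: 843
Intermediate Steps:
B(z) = -5/4 (B(z) = (¼)*(-5) = -5/4)
a(Z, Y) = -1 + 4*Z
G(M) = -M (G(M) = (-1 + 4*0)*M + 0 = (-1 + 0)*M + 0 = -M + 0 = -M)
-116*G(2*3) + 147 = -(-116)*2*3 + 147 = -(-116)*6 + 147 = -116*(-6) + 147 = 696 + 147 = 843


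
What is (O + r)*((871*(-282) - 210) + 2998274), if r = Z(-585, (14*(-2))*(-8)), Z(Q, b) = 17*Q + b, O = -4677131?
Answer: -12900288292584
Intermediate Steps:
Z(Q, b) = b + 17*Q
r = -9721 (r = (14*(-2))*(-8) + 17*(-585) = -28*(-8) - 9945 = 224 - 9945 = -9721)
(O + r)*((871*(-282) - 210) + 2998274) = (-4677131 - 9721)*((871*(-282) - 210) + 2998274) = -4686852*((-245622 - 210) + 2998274) = -4686852*(-245832 + 2998274) = -4686852*2752442 = -12900288292584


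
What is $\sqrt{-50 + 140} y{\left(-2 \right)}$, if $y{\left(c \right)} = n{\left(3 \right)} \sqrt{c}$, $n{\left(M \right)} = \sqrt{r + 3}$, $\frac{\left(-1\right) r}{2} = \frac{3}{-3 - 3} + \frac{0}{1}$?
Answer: $12 i \sqrt{5} \approx 26.833 i$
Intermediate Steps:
$r = 1$ ($r = - 2 \left(\frac{3}{-3 - 3} + \frac{0}{1}\right) = - 2 \left(\frac{3}{-6} + 0 \cdot 1\right) = - 2 \left(3 \left(- \frac{1}{6}\right) + 0\right) = - 2 \left(- \frac{1}{2} + 0\right) = \left(-2\right) \left(- \frac{1}{2}\right) = 1$)
$n{\left(M \right)} = 2$ ($n{\left(M \right)} = \sqrt{1 + 3} = \sqrt{4} = 2$)
$y{\left(c \right)} = 2 \sqrt{c}$
$\sqrt{-50 + 140} y{\left(-2 \right)} = \sqrt{-50 + 140} \cdot 2 \sqrt{-2} = \sqrt{90} \cdot 2 i \sqrt{2} = 3 \sqrt{10} \cdot 2 i \sqrt{2} = 12 i \sqrt{5}$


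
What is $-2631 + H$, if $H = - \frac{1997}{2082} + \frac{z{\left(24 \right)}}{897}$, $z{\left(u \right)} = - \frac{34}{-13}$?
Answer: $- \frac{7099907299}{2697578} \approx -2632.0$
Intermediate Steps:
$z{\left(u \right)} = \frac{34}{13}$ ($z{\left(u \right)} = \left(-34\right) \left(- \frac{1}{13}\right) = \frac{34}{13}$)
$H = - \frac{2579581}{2697578}$ ($H = - \frac{1997}{2082} + \frac{34}{13 \cdot 897} = \left(-1997\right) \frac{1}{2082} + \frac{34}{13} \cdot \frac{1}{897} = - \frac{1997}{2082} + \frac{34}{11661} = - \frac{2579581}{2697578} \approx -0.95626$)
$-2631 + H = -2631 - \frac{2579581}{2697578} = - \frac{7099907299}{2697578}$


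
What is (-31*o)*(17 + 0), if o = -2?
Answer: 1054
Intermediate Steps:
(-31*o)*(17 + 0) = (-31*(-2))*(17 + 0) = 62*17 = 1054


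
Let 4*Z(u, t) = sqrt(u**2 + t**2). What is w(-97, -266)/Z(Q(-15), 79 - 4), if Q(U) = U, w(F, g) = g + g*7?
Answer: -4256*sqrt(26)/195 ≈ -111.29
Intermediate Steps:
w(F, g) = 8*g (w(F, g) = g + 7*g = 8*g)
Z(u, t) = sqrt(t**2 + u**2)/4 (Z(u, t) = sqrt(u**2 + t**2)/4 = sqrt(t**2 + u**2)/4)
w(-97, -266)/Z(Q(-15), 79 - 4) = (8*(-266))/((sqrt((79 - 4)**2 + (-15)**2)/4)) = -2128*4/sqrt(75**2 + 225) = -2128*4/sqrt(5625 + 225) = -2128*2*sqrt(26)/195 = -4256*sqrt(26)/195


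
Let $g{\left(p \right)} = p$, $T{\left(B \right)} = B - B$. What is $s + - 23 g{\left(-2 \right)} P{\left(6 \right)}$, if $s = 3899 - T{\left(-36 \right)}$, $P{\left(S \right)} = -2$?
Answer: $3807$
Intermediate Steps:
$T{\left(B \right)} = 0$
$s = 3899$ ($s = 3899 - 0 = 3899 + 0 = 3899$)
$s + - 23 g{\left(-2 \right)} P{\left(6 \right)} = 3899 + \left(-23\right) \left(-2\right) \left(-2\right) = 3899 + 46 \left(-2\right) = 3899 - 92 = 3807$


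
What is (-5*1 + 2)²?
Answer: 9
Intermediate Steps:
(-5*1 + 2)² = (-5 + 2)² = (-3)² = 9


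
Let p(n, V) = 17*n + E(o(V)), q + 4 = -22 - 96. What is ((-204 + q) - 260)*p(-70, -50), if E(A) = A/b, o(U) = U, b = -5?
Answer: 691480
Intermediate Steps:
E(A) = -A/5 (E(A) = A/(-5) = A*(-1/5) = -A/5)
q = -122 (q = -4 + (-22 - 96) = -4 - 118 = -122)
p(n, V) = 17*n - V/5
((-204 + q) - 260)*p(-70, -50) = ((-204 - 122) - 260)*(17*(-70) - 1/5*(-50)) = (-326 - 260)*(-1190 + 10) = -586*(-1180) = 691480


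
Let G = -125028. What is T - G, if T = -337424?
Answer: -212396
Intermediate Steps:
T - G = -337424 - 1*(-125028) = -337424 + 125028 = -212396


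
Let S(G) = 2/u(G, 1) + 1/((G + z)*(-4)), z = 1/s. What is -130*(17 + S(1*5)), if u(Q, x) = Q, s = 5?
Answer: -9023/4 ≈ -2255.8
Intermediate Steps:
z = 1/5 ≈ 0.20000
S(G) = 2/G - 1/(4*(1/5 + G)) (S(G) = 2/G + 1/((G + 1/5)*(-4)) = 2/G - 1/4/(1/5 + G) = 2/G - 1/(4*(1/5 + G)))
-130*(17 + S(1*5)) = -130*(17 + (8 + 35*(1*5))/(4*((1*5))*(1 + 5*(1*5)))) = -130*(17 + (1/4)*(8 + 35*5)/(5*(1 + 5*5))) = -130*(17 + (1/4)*(1/5)*(8 + 175)/(1 + 25)) = -130*(17 + (1/4)*(1/5)*183/26) = -130*(17 + (1/4)*(1/5)*(1/26)*183) = -130*(17 + 183/520) = -130*9023/520 = -9023/4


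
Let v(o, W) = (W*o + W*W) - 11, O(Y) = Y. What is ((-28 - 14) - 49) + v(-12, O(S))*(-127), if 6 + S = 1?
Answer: -9489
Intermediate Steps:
S = -5 (S = -6 + 1 = -5)
v(o, W) = -11 + W² + W*o (v(o, W) = (W*o + W²) - 11 = (W² + W*o) - 11 = -11 + W² + W*o)
((-28 - 14) - 49) + v(-12, O(S))*(-127) = ((-28 - 14) - 49) + (-11 + (-5)² - 5*(-12))*(-127) = (-42 - 49) + (-11 + 25 + 60)*(-127) = -91 + 74*(-127) = -91 - 9398 = -9489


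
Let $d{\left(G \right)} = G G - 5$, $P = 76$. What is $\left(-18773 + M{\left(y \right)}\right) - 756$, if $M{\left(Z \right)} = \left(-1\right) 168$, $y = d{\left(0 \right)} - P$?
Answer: $-19697$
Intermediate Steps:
$d{\left(G \right)} = -5 + G^{2}$ ($d{\left(G \right)} = G^{2} - 5 = -5 + G^{2}$)
$y = -81$ ($y = \left(-5 + 0^{2}\right) - 76 = \left(-5 + 0\right) - 76 = -5 - 76 = -81$)
$M{\left(Z \right)} = -168$
$\left(-18773 + M{\left(y \right)}\right) - 756 = \left(-18773 - 168\right) - 756 = -18941 - 756 = -19697$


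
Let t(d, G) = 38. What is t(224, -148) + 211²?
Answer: 44559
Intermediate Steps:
t(224, -148) + 211² = 38 + 211² = 38 + 44521 = 44559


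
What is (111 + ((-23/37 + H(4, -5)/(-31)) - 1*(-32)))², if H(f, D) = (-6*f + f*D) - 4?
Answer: 27252727056/1315609 ≈ 20715.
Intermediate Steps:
H(f, D) = -4 - 6*f + D*f (H(f, D) = (-6*f + D*f) - 4 = -4 - 6*f + D*f)
(111 + ((-23/37 + H(4, -5)/(-31)) - 1*(-32)))² = (111 + ((-23/37 + (-4 - 6*4 - 5*4)/(-31)) - 1*(-32)))² = (111 + ((-23*1/37 + (-4 - 24 - 20)*(-1/31)) + 32))² = (111 + ((-23/37 - 48*(-1/31)) + 32))² = (111 + ((-23/37 + 48/31) + 32))² = (111 + (1063/1147 + 32))² = (111 + 37767/1147)² = (165084/1147)² = 27252727056/1315609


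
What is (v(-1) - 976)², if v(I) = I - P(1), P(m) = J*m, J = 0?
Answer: 954529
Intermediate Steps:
P(m) = 0 (P(m) = 0*m = 0)
v(I) = I (v(I) = I - 1*0 = I + 0 = I)
(v(-1) - 976)² = (-1 - 976)² = (-977)² = 954529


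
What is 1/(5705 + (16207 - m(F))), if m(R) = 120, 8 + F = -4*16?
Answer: 1/21792 ≈ 4.5888e-5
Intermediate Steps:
F = -72 (F = -8 - 4*16 = -8 - 64 = -72)
1/(5705 + (16207 - m(F))) = 1/(5705 + (16207 - 1*120)) = 1/(5705 + (16207 - 120)) = 1/(5705 + 16087) = 1/21792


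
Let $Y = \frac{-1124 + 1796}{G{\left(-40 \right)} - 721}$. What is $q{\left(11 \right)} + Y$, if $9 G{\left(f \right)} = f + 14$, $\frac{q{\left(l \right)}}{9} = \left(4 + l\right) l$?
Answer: $\frac{9668727}{6515} \approx 1484.1$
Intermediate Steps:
$q{\left(l \right)} = 9 l \left(4 + l\right)$ ($q{\left(l \right)} = 9 \left(4 + l\right) l = 9 l \left(4 + l\right)$)
$G{\left(f \right)} = \frac{14}{9} + \frac{f}{9}$ ($G{\left(f \right)} = \frac{f + 14}{9} = \frac{14 + f}{9} = \frac{14}{9} + \frac{f}{9}$)
$Y = - \frac{6048}{6515}$ ($Y = \frac{-1124 + 1796}{\left(\frac{14}{9} + \frac{1}{9} \left(-40\right)\right) - 721} = \frac{672}{\left(\frac{14}{9} - \frac{40}{9}\right) - 721} = \frac{672}{- \frac{26}{9} - 721} = \frac{672}{- \frac{6515}{9}} = 672 \left(- \frac{9}{6515}\right) = - \frac{6048}{6515} \approx -0.92832$)
$q{\left(11 \right)} + Y = 9 \cdot 11 \left(4 + 11\right) - \frac{6048}{6515} = 9 \cdot 11 \cdot 15 - \frac{6048}{6515} = 1485 - \frac{6048}{6515} = \frac{9668727}{6515}$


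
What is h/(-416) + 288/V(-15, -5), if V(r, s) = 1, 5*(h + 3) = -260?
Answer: 119863/416 ≈ 288.13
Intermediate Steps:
h = -55 (h = -3 + (1/5)*(-260) = -3 - 52 = -55)
h/(-416) + 288/V(-15, -5) = -55/(-416) + 288/1 = -55*(-1/416) + 288*1 = 55/416 + 288 = 119863/416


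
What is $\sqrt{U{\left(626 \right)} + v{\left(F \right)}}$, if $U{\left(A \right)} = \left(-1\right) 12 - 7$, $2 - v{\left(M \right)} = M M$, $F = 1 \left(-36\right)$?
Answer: $i \sqrt{1313} \approx 36.235 i$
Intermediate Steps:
$F = -36$
$v{\left(M \right)} = 2 - M^{2}$ ($v{\left(M \right)} = 2 - M M = 2 - M^{2}$)
$U{\left(A \right)} = -19$ ($U{\left(A \right)} = -12 - 7 = -19$)
$\sqrt{U{\left(626 \right)} + v{\left(F \right)}} = \sqrt{-19 + \left(2 - \left(-36\right)^{2}\right)} = \sqrt{-19 + \left(2 - 1296\right)} = \sqrt{-19 - 1294} = \sqrt{-1313} = i \sqrt{1313}$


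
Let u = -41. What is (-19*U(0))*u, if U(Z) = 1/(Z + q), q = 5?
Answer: 779/5 ≈ 155.80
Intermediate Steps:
U(Z) = 1/(5 + Z) (U(Z) = 1/(Z + 5) = 1/(5 + Z))
(-19*U(0))*u = -19/(5 + 0)*(-41) = -19/5*(-41) = 779/5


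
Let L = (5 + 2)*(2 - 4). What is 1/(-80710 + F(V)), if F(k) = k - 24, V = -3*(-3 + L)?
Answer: -1/80683 ≈ -1.2394e-5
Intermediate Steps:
L = -14 (L = 7*(-2) = -14)
V = 51 (V = -3*(-3 - 14) = -3*(-17) = 51)
F(k) = -24 + k
1/(-80710 + F(V)) = 1/(-80710 + (-24 + 51)) = 1/(-80710 + 27) = 1/(-80683) = -1/80683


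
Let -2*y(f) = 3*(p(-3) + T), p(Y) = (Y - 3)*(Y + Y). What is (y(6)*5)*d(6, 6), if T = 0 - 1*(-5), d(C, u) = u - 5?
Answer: -615/2 ≈ -307.50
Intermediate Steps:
d(C, u) = -5 + u
p(Y) = 2*Y*(-3 + Y) (p(Y) = (-3 + Y)*(2*Y) = 2*Y*(-3 + Y))
T = 5 (T = 0 + 5 = 5)
y(f) = -123/2 (y(f) = -3*(2*(-3)*(-3 - 3) + 5)/2 = -3*(2*(-3)*(-6) + 5)/2 = -3*(36 + 5)/2 = -3*41/2 = -½*123 = -123/2)
(y(6)*5)*d(6, 6) = (-123/2*5)*(-5 + 6) = -615/2*1 = -615/2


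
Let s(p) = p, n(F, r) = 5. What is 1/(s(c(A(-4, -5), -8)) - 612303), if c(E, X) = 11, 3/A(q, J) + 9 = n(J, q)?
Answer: -1/612292 ≈ -1.6332e-6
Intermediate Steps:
A(q, J) = -¾ (A(q, J) = 3/(-9 + 5) = 3/(-4) = 3*(-¼) = -¾)
1/(s(c(A(-4, -5), -8)) - 612303) = 1/(11 - 612303) = 1/(-612292) = -1/612292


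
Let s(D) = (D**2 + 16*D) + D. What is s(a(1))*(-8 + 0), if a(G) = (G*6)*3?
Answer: -5040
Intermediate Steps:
a(G) = 18*G (a(G) = (6*G)*3 = 18*G)
s(D) = D**2 + 17*D
s(a(1))*(-8 + 0) = ((18*1)*(17 + 18*1))*(-8 + 0) = (18*(17 + 18))*(-8) = (18*35)*(-8) = 630*(-8) = -5040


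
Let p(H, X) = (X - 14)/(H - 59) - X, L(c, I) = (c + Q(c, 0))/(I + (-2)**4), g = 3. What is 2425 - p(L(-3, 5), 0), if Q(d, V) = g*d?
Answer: 1011127/417 ≈ 2424.8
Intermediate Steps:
Q(d, V) = 3*d
L(c, I) = 4*c/(16 + I) (L(c, I) = (c + 3*c)/(I + (-2)**4) = (4*c)/(I + 16) = (4*c)/(16 + I) = 4*c/(16 + I))
p(H, X) = -X + (-14 + X)/(-59 + H) (p(H, X) = (-14 + X)/(-59 + H) - X = -X + (-14 + X)/(-59 + H))
2425 - p(L(-3, 5), 0) = 2425 - (-14 + 60*0 - 1*4*(-3)/(16 + 5)*0)/(-59 + 4*(-3)/(16 + 5)) = 2425 - (-14 + 0 - 1*4*(-3)/21*0)/(-59 + 4*(-3)/21) = 2425 - (-14 + 0 - 1*4*(-3)*(1/21)*0)/(-59 + 4*(-3)*(1/21)) = 2425 - (-14 + 0 - 1*(-4/7)*0)/(-59 - 4/7) = 2425 - (-14 + 0 + 0)/(-417/7) = 2425 - (-7)*(-14)/417 = 2425 - 1*98/417 = 2425 - 98/417 = 1011127/417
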